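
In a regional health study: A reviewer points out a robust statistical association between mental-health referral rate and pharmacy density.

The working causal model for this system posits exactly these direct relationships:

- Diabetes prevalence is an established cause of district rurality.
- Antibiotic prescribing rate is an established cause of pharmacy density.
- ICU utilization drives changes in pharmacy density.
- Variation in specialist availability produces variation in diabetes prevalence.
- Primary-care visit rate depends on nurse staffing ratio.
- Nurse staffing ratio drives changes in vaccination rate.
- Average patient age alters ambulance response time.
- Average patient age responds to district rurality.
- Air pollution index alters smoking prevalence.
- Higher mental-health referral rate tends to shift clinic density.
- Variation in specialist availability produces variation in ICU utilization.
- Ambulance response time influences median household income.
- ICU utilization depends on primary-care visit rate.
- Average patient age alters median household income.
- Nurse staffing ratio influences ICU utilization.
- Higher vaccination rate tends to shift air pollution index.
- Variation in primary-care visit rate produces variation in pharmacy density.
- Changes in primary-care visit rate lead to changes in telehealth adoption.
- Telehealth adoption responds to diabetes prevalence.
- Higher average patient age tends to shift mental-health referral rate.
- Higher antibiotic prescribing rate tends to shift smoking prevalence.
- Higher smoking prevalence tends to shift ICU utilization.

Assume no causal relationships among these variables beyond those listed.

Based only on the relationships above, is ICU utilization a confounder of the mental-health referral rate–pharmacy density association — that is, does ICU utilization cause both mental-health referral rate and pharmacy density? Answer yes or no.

ICU utilization has no stated causal path to mental-health referral rate. A confounder must cause both variables, so ICU utilization does not qualify.

no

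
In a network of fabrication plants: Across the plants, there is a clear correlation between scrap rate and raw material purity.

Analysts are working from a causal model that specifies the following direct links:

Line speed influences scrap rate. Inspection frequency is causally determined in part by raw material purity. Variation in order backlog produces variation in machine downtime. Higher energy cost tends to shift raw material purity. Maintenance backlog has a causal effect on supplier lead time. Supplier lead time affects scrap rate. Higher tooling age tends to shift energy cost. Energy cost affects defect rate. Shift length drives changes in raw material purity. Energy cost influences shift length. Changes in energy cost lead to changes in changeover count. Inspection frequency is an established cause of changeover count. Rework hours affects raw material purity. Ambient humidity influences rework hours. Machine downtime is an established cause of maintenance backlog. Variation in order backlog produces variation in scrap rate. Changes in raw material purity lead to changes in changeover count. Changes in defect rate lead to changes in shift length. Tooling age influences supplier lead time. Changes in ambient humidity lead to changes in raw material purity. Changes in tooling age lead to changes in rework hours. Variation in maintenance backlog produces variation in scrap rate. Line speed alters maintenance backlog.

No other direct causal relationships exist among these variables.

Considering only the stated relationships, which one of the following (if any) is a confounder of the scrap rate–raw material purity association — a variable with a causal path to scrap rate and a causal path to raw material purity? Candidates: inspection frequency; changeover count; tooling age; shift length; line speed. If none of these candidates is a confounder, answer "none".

tooling age

Tooling age causes scrap rate (tooling age → supplier lead time → scrap rate) and also causes raw material purity (tooling age → energy cost → raw material purity); it is a common cause of both.
Each of the other candidates lacks a causal path to at least one of scrap rate and raw material purity, so they do not confound the relationship.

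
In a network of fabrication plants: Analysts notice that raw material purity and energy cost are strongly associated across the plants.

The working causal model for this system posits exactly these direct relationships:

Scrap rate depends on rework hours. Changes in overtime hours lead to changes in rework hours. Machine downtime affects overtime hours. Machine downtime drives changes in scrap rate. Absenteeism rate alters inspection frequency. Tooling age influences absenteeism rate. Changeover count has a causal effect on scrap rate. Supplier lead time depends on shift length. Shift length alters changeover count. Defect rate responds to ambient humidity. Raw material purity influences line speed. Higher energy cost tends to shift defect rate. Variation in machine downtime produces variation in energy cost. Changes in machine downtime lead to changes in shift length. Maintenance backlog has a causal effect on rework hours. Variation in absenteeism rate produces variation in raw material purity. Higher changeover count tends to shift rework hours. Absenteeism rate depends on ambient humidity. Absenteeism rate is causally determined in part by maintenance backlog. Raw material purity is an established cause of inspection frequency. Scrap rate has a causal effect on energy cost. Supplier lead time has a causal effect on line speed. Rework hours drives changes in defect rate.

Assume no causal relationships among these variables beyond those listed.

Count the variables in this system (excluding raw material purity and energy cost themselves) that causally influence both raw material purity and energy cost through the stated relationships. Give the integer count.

1

The common causes are: maintenance backlog (to raw material purity via maintenance backlog → absenteeism rate → raw material purity; to energy cost via maintenance backlog → rework hours → scrap rate → energy cost).
Every other variable lacks a causal path to at least one of raw material purity and energy cost.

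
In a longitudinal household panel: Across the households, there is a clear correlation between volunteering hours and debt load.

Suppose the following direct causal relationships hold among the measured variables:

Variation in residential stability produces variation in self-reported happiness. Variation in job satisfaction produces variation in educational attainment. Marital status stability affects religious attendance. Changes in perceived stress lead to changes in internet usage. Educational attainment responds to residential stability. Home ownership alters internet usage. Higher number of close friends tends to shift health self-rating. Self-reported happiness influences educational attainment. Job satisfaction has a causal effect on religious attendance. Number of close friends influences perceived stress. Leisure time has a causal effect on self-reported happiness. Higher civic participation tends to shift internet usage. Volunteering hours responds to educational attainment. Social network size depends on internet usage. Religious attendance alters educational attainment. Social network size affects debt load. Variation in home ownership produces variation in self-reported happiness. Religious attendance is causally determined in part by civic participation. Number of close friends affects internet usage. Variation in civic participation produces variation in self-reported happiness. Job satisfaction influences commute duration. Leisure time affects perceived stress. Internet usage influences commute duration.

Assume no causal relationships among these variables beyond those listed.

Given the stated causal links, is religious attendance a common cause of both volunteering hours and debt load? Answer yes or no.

no

Religious attendance has no stated causal path to debt load. A confounder must cause both variables, so religious attendance does not qualify.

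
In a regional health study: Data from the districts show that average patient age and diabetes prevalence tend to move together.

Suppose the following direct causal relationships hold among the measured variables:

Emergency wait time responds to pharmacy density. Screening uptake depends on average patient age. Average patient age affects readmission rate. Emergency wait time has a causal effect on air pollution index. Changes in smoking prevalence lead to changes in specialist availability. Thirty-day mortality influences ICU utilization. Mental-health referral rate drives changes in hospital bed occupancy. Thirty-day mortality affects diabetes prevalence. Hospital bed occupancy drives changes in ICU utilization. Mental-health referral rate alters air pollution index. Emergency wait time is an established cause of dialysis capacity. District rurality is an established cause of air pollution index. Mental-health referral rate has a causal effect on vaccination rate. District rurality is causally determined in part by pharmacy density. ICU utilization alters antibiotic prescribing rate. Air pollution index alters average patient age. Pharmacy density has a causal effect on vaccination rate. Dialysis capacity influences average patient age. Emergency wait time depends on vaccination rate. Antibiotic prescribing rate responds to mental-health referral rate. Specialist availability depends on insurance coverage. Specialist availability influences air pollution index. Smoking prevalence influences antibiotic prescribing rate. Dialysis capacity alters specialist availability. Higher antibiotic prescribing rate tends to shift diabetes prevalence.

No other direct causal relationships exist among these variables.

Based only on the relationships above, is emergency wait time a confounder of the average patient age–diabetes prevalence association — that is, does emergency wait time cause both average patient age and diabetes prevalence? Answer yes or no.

no

Emergency wait time has no stated causal path to diabetes prevalence. A confounder must cause both variables, so emergency wait time does not qualify.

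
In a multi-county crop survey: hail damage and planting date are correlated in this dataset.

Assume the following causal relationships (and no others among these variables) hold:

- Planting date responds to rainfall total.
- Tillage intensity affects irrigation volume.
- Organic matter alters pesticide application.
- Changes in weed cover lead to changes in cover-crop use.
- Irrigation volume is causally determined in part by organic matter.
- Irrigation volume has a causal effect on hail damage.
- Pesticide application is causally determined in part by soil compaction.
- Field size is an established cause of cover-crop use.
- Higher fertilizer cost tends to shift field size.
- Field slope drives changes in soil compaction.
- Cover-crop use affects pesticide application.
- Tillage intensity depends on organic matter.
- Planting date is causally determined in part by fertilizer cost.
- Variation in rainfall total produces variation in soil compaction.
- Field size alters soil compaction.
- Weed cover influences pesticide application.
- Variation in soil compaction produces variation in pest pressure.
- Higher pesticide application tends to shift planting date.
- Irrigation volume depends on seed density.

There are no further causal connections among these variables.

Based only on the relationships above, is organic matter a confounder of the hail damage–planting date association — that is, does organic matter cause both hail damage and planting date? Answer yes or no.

yes

Organic matter has a causal path to hail damage (organic matter → irrigation volume → hail damage) and to planting date (organic matter → pesticide application → planting date), so it is a common cause of both — a confounder.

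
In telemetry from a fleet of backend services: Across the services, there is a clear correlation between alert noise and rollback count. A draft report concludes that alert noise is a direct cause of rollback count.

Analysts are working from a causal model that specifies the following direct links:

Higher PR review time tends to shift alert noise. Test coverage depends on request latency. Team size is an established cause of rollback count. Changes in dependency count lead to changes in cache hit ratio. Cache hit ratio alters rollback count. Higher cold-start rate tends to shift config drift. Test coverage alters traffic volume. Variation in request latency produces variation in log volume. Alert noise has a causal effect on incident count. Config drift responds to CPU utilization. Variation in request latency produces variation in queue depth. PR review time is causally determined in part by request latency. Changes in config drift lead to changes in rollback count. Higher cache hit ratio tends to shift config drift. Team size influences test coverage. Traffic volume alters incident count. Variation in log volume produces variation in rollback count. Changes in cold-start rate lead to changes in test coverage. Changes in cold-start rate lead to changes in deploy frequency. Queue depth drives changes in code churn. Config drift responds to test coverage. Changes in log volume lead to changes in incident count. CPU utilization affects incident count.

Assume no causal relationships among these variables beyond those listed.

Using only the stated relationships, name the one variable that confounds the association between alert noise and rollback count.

request latency

Request latency has a causal path to alert noise (request latency → PR review time → alert noise) and a separate causal path to rollback count (request latency → log volume → rollback count), so it is a common cause of both.
No stated relationship gives alert noise a causal route to rollback count, so the correlation is explained by the shared upstream cause rather than a direct effect.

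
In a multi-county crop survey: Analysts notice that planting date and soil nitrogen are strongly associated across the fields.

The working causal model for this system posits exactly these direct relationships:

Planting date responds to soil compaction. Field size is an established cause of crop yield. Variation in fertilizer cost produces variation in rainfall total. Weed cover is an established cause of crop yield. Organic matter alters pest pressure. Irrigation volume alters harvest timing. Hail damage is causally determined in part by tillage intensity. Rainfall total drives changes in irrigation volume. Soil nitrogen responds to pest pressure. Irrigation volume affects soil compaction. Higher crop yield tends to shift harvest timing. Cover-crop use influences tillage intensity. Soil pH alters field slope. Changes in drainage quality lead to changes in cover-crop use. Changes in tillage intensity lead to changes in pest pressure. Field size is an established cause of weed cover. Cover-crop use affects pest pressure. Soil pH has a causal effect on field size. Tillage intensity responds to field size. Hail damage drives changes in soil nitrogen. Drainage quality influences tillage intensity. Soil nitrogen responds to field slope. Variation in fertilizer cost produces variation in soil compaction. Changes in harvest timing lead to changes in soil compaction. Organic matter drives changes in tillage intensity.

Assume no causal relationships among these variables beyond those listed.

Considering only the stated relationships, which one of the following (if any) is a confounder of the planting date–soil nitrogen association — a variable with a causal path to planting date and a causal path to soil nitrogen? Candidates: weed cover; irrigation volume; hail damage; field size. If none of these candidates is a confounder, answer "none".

field size

Field size causes planting date (field size → crop yield → harvest timing → soil compaction → planting date) and also causes soil nitrogen (field size → tillage intensity → pest pressure → soil nitrogen); it is a common cause of both.
Each of the other candidates lacks a causal path to at least one of planting date and soil nitrogen, so they do not confound the relationship.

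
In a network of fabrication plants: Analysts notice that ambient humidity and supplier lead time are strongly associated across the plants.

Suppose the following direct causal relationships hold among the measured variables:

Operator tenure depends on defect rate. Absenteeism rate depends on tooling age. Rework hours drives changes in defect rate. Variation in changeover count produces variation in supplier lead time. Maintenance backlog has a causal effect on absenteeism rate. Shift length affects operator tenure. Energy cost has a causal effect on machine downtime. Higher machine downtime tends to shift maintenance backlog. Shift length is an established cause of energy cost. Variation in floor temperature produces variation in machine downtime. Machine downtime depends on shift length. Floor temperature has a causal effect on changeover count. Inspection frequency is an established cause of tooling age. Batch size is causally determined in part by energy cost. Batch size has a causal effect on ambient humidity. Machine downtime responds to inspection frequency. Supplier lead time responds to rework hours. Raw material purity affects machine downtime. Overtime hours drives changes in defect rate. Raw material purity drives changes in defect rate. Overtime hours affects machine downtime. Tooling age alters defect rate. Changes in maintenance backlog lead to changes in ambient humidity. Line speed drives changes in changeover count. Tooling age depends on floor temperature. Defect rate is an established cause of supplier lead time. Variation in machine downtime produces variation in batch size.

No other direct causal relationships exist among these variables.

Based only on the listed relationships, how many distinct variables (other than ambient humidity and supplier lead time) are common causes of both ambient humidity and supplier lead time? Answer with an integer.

The common causes are: floor temperature (to ambient humidity via floor temperature → machine downtime → maintenance backlog → ambient humidity; to supplier lead time via floor temperature → changeover count → supplier lead time); inspection frequency (to ambient humidity via inspection frequency → machine downtime → maintenance backlog → ambient humidity; to supplier lead time via inspection frequency → tooling age → defect rate → supplier lead time); overtime hours (to ambient humidity via overtime hours → machine downtime → maintenance backlog → ambient humidity; to supplier lead time via overtime hours → defect rate → supplier lead time); raw material purity (to ambient humidity via raw material purity → machine downtime → maintenance backlog → ambient humidity; to supplier lead time via raw material purity → defect rate → supplier lead time).
Every other variable lacks a causal path to at least one of ambient humidity and supplier lead time.

4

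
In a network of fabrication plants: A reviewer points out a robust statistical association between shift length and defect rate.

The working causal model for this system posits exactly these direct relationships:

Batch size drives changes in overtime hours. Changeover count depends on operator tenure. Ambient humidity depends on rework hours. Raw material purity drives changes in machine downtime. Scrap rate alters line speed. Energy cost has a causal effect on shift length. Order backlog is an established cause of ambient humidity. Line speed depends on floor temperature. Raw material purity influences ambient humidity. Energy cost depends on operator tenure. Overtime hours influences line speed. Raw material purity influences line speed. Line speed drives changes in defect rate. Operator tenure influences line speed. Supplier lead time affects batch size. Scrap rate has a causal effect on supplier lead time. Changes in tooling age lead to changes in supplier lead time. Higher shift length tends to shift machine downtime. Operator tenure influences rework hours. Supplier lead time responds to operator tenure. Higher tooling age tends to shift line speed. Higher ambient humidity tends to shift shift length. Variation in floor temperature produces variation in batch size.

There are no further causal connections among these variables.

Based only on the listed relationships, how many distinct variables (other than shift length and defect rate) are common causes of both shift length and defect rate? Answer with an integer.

The common causes are: operator tenure (to shift length via operator tenure → energy cost → shift length; to defect rate via operator tenure → line speed → defect rate); raw material purity (to shift length via raw material purity → ambient humidity → shift length; to defect rate via raw material purity → line speed → defect rate).
Every other variable lacks a causal path to at least one of shift length and defect rate.

2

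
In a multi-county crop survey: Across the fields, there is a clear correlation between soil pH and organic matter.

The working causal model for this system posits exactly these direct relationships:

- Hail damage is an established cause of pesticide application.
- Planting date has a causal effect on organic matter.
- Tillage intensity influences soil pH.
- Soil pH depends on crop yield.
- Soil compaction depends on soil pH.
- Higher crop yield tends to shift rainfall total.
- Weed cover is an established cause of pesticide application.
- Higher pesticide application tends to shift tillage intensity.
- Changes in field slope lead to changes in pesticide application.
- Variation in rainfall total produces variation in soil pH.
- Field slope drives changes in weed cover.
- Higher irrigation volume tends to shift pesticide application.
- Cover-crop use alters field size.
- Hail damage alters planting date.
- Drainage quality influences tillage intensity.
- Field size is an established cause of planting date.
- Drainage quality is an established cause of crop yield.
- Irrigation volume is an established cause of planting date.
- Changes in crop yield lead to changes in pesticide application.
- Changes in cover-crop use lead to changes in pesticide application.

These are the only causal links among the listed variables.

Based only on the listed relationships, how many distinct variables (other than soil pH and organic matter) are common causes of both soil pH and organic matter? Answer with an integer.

3

The common causes are: cover-crop use (to soil pH via cover-crop use → pesticide application → tillage intensity → soil pH; to organic matter via cover-crop use → field size → planting date → organic matter); hail damage (to soil pH via hail damage → pesticide application → tillage intensity → soil pH; to organic matter via hail damage → planting date → organic matter); irrigation volume (to soil pH via irrigation volume → pesticide application → tillage intensity → soil pH; to organic matter via irrigation volume → planting date → organic matter).
Every other variable lacks a causal path to at least one of soil pH and organic matter.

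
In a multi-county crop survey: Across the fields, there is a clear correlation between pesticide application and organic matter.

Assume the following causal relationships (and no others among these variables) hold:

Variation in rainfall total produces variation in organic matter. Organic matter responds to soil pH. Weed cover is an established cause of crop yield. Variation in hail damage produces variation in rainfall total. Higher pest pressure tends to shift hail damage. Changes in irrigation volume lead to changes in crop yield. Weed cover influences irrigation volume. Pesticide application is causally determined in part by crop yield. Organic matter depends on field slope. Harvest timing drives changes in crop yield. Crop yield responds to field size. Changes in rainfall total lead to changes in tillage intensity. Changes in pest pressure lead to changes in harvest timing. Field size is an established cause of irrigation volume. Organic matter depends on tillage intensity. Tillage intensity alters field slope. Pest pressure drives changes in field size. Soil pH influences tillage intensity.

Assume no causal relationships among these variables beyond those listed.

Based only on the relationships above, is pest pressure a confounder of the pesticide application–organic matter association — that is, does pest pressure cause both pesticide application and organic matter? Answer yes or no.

Pest pressure has a causal path to pesticide application (pest pressure → harvest timing → crop yield → pesticide application) and to organic matter (pest pressure → hail damage → rainfall total → organic matter), so it is a common cause of both — a confounder.

yes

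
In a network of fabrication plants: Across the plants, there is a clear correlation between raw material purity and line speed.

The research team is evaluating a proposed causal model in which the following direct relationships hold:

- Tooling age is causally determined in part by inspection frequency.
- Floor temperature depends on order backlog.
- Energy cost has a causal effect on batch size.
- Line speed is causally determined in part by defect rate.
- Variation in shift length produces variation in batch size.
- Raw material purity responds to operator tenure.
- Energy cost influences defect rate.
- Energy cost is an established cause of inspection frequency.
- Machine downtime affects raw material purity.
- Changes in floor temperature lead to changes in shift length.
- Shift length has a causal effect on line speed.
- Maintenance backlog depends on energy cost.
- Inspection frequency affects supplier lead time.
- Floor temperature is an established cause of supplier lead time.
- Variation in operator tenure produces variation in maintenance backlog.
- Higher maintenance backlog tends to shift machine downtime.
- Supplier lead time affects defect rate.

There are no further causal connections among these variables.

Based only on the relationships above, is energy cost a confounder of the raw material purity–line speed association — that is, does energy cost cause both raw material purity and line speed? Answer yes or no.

yes

Energy cost has a causal path to raw material purity (energy cost → maintenance backlog → machine downtime → raw material purity) and to line speed (energy cost → defect rate → line speed), so it is a common cause of both — a confounder.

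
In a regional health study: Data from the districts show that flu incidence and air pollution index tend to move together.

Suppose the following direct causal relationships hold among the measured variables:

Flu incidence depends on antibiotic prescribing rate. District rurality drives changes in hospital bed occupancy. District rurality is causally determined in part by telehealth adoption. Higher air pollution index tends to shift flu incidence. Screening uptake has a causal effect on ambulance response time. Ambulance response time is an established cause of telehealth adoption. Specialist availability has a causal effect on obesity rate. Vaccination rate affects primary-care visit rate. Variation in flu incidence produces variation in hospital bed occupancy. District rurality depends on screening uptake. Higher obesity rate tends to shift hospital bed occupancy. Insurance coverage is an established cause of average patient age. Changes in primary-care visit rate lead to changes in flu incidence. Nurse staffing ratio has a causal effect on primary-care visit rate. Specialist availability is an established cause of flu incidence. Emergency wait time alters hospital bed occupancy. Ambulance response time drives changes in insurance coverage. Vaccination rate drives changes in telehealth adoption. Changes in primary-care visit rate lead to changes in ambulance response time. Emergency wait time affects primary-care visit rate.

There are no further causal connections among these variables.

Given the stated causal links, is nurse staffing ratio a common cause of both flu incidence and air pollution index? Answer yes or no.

no

Nurse staffing ratio has no stated causal path to air pollution index. A confounder must cause both variables, so nurse staffing ratio does not qualify.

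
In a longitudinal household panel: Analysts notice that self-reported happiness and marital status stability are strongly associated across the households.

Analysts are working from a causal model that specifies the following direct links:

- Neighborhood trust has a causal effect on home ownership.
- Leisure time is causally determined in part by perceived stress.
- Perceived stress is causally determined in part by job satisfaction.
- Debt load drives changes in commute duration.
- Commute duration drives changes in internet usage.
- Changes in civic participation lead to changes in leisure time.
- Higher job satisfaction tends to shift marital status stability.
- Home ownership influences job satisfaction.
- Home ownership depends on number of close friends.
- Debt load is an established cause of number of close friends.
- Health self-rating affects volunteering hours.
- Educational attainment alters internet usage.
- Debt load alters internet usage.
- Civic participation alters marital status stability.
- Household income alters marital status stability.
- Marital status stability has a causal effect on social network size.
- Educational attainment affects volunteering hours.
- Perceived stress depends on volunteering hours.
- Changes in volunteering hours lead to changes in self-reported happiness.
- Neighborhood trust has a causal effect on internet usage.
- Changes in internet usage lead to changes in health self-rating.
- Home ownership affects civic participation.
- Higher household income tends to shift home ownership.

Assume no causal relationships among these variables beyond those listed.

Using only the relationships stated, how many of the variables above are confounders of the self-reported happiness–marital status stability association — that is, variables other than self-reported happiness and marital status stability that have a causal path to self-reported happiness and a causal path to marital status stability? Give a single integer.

The common causes are: debt load (to self-reported happiness via debt load → internet usage → health self-rating → volunteering hours → self-reported happiness; to marital status stability via debt load → number of close friends → home ownership → job satisfaction → marital status stability); neighborhood trust (to self-reported happiness via neighborhood trust → internet usage → health self-rating → volunteering hours → self-reported happiness; to marital status stability via neighborhood trust → home ownership → job satisfaction → marital status stability).
Every other variable lacks a causal path to at least one of self-reported happiness and marital status stability.

2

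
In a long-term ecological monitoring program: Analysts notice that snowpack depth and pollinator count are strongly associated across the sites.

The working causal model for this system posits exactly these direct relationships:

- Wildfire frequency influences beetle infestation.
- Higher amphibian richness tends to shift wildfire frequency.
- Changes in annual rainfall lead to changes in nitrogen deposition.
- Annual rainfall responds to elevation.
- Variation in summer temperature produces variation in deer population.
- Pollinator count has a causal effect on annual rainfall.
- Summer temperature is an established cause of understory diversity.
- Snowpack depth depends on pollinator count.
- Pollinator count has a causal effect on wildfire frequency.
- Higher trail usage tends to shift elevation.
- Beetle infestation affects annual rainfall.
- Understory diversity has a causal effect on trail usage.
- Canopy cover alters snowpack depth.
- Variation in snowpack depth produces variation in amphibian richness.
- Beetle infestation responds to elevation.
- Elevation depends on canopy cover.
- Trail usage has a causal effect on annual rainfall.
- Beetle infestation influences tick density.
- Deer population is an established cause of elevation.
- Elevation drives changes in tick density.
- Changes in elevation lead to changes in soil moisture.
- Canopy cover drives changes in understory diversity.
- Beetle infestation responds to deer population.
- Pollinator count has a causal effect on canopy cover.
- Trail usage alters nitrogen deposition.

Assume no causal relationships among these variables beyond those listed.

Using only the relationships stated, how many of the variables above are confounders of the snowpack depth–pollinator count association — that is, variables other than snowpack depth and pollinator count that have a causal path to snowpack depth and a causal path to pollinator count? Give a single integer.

No listed variable has a causal path to both snowpack depth and pollinator count, so there are no common causes.

0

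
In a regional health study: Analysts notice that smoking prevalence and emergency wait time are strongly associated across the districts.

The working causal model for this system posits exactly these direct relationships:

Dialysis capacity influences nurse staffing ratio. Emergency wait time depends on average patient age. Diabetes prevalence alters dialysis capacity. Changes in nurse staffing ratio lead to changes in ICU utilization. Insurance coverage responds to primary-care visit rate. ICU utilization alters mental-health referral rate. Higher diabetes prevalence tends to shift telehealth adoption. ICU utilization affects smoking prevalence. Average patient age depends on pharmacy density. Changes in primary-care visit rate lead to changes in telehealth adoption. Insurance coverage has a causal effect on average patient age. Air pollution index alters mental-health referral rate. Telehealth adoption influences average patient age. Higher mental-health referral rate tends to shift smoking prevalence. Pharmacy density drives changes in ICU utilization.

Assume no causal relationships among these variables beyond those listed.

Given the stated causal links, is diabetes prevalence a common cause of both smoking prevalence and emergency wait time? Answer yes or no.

Diabetes prevalence has a causal path to smoking prevalence (diabetes prevalence → dialysis capacity → nurse staffing ratio → ICU utilization → smoking prevalence) and to emergency wait time (diabetes prevalence → telehealth adoption → average patient age → emergency wait time), so it is a common cause of both — a confounder.

yes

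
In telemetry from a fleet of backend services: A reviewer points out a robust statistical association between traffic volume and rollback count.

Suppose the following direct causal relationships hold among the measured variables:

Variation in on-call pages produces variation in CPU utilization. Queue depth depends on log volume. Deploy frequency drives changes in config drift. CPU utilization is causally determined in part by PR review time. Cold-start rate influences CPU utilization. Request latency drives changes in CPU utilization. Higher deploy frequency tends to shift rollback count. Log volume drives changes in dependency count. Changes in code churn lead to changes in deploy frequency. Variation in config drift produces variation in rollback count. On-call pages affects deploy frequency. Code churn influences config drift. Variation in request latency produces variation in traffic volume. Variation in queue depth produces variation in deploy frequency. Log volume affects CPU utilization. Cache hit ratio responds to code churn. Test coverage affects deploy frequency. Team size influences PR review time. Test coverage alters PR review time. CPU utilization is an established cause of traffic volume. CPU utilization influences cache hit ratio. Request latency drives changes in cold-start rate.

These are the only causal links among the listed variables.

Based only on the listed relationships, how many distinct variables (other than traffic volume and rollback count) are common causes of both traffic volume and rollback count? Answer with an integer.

The common causes are: log volume (to traffic volume via log volume → CPU utilization → traffic volume; to rollback count via log volume → queue depth → deploy frequency → rollback count); on-call pages (to traffic volume via on-call pages → CPU utilization → traffic volume; to rollback count via on-call pages → deploy frequency → rollback count); test coverage (to traffic volume via test coverage → PR review time → CPU utilization → traffic volume; to rollback count via test coverage → deploy frequency → rollback count).
Every other variable lacks a causal path to at least one of traffic volume and rollback count.

3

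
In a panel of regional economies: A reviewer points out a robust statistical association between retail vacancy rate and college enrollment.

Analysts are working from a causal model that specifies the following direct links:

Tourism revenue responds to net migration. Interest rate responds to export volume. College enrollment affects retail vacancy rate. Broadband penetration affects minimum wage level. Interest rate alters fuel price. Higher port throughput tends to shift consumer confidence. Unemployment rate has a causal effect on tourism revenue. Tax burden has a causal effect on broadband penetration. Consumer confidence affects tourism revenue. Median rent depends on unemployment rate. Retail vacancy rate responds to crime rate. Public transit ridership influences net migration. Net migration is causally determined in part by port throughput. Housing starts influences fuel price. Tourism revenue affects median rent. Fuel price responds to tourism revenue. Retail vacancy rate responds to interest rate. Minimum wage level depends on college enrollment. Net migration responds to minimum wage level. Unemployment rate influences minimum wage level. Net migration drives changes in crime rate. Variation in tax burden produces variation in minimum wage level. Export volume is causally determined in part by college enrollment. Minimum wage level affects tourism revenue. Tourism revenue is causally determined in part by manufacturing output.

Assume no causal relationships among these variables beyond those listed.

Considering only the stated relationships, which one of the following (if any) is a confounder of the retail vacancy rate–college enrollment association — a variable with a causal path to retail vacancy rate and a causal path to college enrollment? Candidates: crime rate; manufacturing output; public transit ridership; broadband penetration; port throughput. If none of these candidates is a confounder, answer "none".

None of the listed candidates has causal paths to both retail vacancy rate and college enrollment in the stated relationships, so none is a common cause.

none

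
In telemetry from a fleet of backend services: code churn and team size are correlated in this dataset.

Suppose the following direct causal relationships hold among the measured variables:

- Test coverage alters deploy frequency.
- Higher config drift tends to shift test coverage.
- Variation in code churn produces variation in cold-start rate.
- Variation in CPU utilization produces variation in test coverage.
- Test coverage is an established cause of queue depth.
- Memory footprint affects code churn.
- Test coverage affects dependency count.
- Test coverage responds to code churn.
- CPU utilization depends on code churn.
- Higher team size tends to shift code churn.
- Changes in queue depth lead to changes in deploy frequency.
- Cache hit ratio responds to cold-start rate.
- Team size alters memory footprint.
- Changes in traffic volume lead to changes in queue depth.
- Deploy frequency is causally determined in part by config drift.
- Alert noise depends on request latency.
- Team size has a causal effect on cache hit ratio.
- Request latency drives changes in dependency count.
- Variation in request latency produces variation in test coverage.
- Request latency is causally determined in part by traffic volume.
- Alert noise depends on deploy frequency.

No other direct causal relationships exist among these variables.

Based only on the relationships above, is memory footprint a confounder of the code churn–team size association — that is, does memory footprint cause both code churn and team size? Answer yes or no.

Memory footprint has no stated causal path to team size. A confounder must cause both variables, so memory footprint does not qualify.

no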